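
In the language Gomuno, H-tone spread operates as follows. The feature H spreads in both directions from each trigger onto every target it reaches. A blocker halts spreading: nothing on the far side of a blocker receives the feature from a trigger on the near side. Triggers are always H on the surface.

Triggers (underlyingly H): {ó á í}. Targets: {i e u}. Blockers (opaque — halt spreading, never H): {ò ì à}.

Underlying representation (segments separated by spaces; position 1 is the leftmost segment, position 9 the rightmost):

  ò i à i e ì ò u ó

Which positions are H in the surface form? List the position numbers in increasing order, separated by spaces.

From /ó/ at 9 rightward: word edge.
From /ó/ at 9 leftward: 8 /u/ → H; 7 /ò/ blocks.
Targets with no active source: positions 2 4 5 stay [-high tone].

8 9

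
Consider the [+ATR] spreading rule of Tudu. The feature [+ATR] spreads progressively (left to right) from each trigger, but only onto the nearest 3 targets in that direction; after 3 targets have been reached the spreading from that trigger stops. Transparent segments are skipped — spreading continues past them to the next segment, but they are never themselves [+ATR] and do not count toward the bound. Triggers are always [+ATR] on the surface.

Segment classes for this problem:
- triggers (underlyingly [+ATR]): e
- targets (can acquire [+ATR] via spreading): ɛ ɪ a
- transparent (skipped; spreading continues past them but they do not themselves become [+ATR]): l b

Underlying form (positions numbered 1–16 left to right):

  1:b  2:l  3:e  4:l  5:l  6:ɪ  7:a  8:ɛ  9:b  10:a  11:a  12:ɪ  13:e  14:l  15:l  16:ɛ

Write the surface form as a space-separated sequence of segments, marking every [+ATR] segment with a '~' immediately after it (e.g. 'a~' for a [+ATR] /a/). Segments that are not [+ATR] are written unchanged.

From /e/ at 3 rightward: 4 /l/ transparent; 5 /l/ transparent; 6 /ɪ/ → [+ATR]; 7 /a/ → [+ATR]; 8 /ɛ/ → [+ATR]; bound reached.
From /e/ at 13 rightward: 14 /l/ transparent; 15 /l/ transparent; 16 /ɛ/ → [+ATR]; word edge.
Targets with no active source: positions 10 11 12 stay [-ATR].
[+ATR] positions on the surface: 3 6 7 8 13 16.

b l e~ l l ɪ~ a~ ɛ~ b a a ɪ e~ l l ɛ~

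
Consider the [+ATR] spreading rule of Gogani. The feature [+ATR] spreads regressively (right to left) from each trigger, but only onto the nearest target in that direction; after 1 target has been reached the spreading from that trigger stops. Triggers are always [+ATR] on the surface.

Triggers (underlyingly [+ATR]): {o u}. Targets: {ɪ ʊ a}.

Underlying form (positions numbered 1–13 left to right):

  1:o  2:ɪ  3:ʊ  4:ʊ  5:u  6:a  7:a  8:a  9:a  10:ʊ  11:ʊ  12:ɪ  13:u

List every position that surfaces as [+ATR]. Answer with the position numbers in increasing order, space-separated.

1 4 5 12 13

From /o/ at 1 leftward: word edge.
From /u/ at 5 leftward: 4 /ʊ/ → [+ATR]; bound reached.
From /u/ at 13 leftward: 12 /ɪ/ → [+ATR]; bound reached.
Targets with no active source: positions 2 3 6 7 8 9 10 11 stay [-ATR].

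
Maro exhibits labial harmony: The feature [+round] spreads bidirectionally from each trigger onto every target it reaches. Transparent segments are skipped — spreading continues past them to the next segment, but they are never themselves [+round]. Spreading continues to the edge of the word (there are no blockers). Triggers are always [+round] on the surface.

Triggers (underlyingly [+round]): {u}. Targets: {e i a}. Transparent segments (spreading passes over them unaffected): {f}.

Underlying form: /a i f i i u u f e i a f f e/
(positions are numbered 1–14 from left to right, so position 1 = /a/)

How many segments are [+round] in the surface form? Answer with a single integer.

From /u/ at 6 rightward: 7 /u/ is itself a trigger — this domain ends here.
From /u/ at 6 leftward: 5 /i/ → [+round]; 4 /i/ → [+round]; 3 /f/ transparent; 2 /i/ → [+round]; 1 /a/ → [+round]; word edge.
From /u/ at 7 rightward: 8 /f/ transparent; 9 /e/ → [+round]; 10 /i/ → [+round]; 11 /a/ → [+round]; 12 /f/ transparent; 13 /f/ transparent; 14 /e/ → [+round]; word edge.
From /u/ at 7 leftward: 6 /u/ is itself a trigger — this domain ends here.
[+round] positions on the surface: 1 2 4 5 6 7 9 10 11 14.

10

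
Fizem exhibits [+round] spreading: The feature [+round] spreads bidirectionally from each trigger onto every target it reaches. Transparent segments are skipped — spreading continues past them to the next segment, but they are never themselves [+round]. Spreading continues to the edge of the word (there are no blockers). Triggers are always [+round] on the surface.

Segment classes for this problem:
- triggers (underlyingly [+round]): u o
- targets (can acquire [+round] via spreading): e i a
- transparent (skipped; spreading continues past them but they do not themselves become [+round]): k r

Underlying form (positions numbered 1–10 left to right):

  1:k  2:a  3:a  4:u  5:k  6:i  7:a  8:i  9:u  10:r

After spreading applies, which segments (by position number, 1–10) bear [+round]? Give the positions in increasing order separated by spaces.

From /u/ at 4 rightward: 5 /k/ transparent; 6 /i/ → [+round]; 7 /a/ → [+round]; 8 /i/ → [+round]; 9 /u/ is itself a trigger — this domain ends here.
From /u/ at 4 leftward: 3 /a/ → [+round]; 2 /a/ → [+round]; 1 /k/ transparent; word edge.
From /u/ at 9 rightward: 10 /r/ transparent; word edge.
From /u/ at 9 leftward: 8 /i/ → [+round]; 7 /a/ → [+round]; 6 /i/ → [+round]; 5 /k/ transparent; 4 /u/ is itself a trigger — this domain ends here.

2 3 4 6 7 8 9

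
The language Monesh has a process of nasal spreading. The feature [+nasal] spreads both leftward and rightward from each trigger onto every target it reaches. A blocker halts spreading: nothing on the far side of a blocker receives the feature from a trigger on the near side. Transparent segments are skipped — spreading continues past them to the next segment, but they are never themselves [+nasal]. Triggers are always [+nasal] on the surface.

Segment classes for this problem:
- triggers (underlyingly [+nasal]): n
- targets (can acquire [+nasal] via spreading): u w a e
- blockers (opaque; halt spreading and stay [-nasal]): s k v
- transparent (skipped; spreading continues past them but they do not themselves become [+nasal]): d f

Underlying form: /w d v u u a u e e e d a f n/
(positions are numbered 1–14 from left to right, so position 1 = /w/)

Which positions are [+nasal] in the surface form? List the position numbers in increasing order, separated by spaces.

From /n/ at 14 rightward: word edge.
From /n/ at 14 leftward: 13 /f/ transparent; 12 /a/ → [+nasal]; 11 /d/ transparent; 10 /e/ → [+nasal]; 9 /e/ → [+nasal]; 8 /e/ → [+nasal]; 7 /u/ → [+nasal]; 6 /a/ → [+nasal]; 5 /u/ → [+nasal]; 4 /u/ → [+nasal]; 3 /v/ blocks.
Target with no active source: position 1 stays [-nasal].

4 5 6 7 8 9 10 12 14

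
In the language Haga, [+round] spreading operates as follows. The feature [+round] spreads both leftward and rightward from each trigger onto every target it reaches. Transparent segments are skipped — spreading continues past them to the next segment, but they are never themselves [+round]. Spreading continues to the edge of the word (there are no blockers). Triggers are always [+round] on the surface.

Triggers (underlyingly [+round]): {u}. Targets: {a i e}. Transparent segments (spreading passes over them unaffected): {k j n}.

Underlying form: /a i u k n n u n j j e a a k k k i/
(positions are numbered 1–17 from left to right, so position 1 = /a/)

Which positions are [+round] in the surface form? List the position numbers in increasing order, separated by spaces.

1 2 3 7 11 12 13 17

From /u/ at 3 rightward: 4 /k/ transparent; 5 /n/ transparent; 6 /n/ transparent; 7 /u/ is itself a trigger — this domain ends here.
From /u/ at 3 leftward: 2 /i/ → [+round]; 1 /a/ → [+round]; word edge.
From /u/ at 7 rightward: 8 /n/ transparent; 9 /j/ transparent; 10 /j/ transparent; 11 /e/ → [+round]; 12 /a/ → [+round]; 13 /a/ → [+round]; 14 /k/ transparent; 15 /k/ transparent; 16 /k/ transparent; 17 /i/ → [+round]; word edge.
From /u/ at 7 leftward: 6 /n/ transparent; 5 /n/ transparent; 4 /k/ transparent; 3 /u/ is itself a trigger — this domain ends here.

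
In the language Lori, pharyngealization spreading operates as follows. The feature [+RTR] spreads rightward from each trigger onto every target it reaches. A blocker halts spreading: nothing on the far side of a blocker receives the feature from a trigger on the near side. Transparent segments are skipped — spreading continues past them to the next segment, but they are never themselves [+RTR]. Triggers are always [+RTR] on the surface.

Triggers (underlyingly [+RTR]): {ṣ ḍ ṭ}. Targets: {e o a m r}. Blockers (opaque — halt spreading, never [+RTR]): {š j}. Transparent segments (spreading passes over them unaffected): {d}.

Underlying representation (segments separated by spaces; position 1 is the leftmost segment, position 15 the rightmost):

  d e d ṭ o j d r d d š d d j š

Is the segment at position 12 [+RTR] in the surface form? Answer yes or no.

From /ṭ/ at 4 rightward: 5 /o/ → [+RTR]; 6 /j/ blocks.
Targets with no active source: positions 2 8 stay [-emphatic].
[+RTR] positions on the surface: 4 5.

no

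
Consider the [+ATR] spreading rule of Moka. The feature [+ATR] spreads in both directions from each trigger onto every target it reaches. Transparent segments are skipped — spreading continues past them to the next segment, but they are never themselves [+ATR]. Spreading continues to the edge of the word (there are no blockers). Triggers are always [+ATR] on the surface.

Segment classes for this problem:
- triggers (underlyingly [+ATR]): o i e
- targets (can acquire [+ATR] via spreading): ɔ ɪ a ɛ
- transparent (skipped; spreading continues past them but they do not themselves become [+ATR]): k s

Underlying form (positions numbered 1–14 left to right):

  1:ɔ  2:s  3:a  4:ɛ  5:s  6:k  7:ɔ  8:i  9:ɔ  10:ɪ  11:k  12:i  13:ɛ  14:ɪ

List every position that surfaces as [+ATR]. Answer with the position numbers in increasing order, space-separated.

1 3 4 7 8 9 10 12 13 14

From /i/ at 8 rightward: 9 /ɔ/ → [+ATR]; 10 /ɪ/ → [+ATR]; 11 /k/ transparent; 12 /i/ is itself a trigger — this domain ends here.
From /i/ at 8 leftward: 7 /ɔ/ → [+ATR]; 6 /k/ transparent; 5 /s/ transparent; 4 /ɛ/ → [+ATR]; 3 /a/ → [+ATR]; 2 /s/ transparent; 1 /ɔ/ → [+ATR]; word edge.
From /i/ at 12 rightward: 13 /ɛ/ → [+ATR]; 14 /ɪ/ → [+ATR]; word edge.
From /i/ at 12 leftward: 11 /k/ transparent; 10 /ɪ/ → [+ATR]; 9 /ɔ/ → [+ATR]; 8 /i/ is itself a trigger — this domain ends here.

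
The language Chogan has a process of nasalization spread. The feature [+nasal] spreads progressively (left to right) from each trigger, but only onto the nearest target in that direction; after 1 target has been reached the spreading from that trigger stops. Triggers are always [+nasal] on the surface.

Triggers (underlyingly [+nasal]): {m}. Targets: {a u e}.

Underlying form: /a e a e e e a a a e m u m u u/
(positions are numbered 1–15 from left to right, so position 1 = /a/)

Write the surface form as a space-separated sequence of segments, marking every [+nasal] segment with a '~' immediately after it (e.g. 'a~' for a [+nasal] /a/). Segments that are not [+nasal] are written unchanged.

a e a e e e a a a e m~ u~ m~ u~ u

From /m/ at 11 rightward: 12 /u/ → [+nasal]; bound reached.
From /m/ at 13 rightward: 14 /u/ → [+nasal]; bound reached.
Targets with no active source: positions 1 2 3 4 5 6 7 8 9 10 15 stay [-nasal].
[+nasal] positions on the surface: 11 12 13 14.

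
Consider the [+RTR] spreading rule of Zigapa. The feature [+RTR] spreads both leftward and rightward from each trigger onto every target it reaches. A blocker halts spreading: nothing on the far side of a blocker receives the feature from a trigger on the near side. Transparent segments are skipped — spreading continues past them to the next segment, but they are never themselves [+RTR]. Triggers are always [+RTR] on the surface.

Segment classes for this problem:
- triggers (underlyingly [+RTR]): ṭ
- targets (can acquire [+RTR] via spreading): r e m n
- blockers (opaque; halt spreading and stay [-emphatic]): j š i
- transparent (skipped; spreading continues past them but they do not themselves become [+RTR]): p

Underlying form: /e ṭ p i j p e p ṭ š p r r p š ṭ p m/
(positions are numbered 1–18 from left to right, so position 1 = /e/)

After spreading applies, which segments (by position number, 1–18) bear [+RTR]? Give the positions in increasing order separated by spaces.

From /ṭ/ at 2 rightward: 3 /p/ transparent; 4 /i/ blocks.
From /ṭ/ at 2 leftward: 1 /e/ → [+RTR]; word edge.
From /ṭ/ at 9 rightward: 10 /š/ blocks.
From /ṭ/ at 9 leftward: 8 /p/ transparent; 7 /e/ → [+RTR]; 6 /p/ transparent; 5 /j/ blocks.
From /ṭ/ at 16 rightward: 17 /p/ transparent; 18 /m/ → [+RTR]; word edge.
From /ṭ/ at 16 leftward: 15 /š/ blocks.
Targets with no active source: positions 12 13 stay [-emphatic].

1 2 7 9 16 18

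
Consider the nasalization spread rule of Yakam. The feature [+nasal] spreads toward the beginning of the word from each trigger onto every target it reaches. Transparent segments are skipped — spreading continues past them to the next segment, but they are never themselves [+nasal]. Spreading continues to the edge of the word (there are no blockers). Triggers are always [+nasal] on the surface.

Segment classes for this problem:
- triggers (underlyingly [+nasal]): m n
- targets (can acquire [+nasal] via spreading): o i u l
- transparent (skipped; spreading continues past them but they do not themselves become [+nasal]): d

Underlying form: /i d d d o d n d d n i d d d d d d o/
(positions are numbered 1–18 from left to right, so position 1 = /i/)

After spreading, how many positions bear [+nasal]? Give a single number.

4

From /n/ at 7 leftward: 6 /d/ transparent; 5 /o/ → [+nasal]; 4 /d/ transparent; 3 /d/ transparent; 2 /d/ transparent; 1 /i/ → [+nasal]; word edge.
From /n/ at 10 leftward: 9 /d/ transparent; 8 /d/ transparent; 7 /n/ is itself a trigger — this domain ends here.
Targets with no active source: positions 11 18 stay [-nasal].
[+nasal] positions on the surface: 1 5 7 10.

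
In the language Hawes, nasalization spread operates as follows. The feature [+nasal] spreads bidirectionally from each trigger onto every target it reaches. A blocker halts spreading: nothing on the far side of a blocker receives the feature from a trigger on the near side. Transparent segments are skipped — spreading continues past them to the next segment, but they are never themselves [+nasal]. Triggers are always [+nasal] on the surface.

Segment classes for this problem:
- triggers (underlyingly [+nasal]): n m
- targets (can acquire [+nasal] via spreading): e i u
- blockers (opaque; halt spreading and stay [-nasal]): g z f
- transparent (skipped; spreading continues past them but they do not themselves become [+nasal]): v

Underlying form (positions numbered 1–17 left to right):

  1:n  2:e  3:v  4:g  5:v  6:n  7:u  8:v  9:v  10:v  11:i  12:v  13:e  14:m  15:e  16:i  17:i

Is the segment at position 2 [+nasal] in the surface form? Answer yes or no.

yes

From /n/ at 1 rightward: 2 /e/ → [+nasal]; 3 /v/ transparent; 4 /g/ blocks.
From /n/ at 1 leftward: word edge.
From /n/ at 6 rightward: 7 /u/ → [+nasal]; 8 /v/ transparent; 9 /v/ transparent; 10 /v/ transparent; 11 /i/ → [+nasal]; 12 /v/ transparent; 13 /e/ → [+nasal]; 14 /m/ is itself a trigger — this domain ends here.
From /n/ at 6 leftward: 5 /v/ transparent; 4 /g/ blocks.
From /m/ at 14 rightward: 15 /e/ → [+nasal]; 16 /i/ → [+nasal]; 17 /i/ → [+nasal]; word edge.
From /m/ at 14 leftward: 13 /e/ → [+nasal]; 12 /v/ transparent; 11 /i/ → [+nasal]; 10 /v/ transparent; 9 /v/ transparent; 8 /v/ transparent; 7 /u/ → [+nasal]; 6 /n/ is itself a trigger — this domain ends here.
[+nasal] positions on the surface: 1 2 6 7 11 13 14 15 16 17.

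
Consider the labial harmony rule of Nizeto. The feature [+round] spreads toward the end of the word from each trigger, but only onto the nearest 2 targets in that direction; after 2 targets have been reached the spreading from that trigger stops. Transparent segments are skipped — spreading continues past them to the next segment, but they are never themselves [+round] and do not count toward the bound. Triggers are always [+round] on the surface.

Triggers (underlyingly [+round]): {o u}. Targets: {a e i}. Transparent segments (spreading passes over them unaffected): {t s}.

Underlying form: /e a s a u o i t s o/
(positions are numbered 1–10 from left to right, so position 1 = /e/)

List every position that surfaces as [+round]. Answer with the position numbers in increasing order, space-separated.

From /u/ at 5 rightward: 6 /o/ is itself a trigger — this domain ends here.
From /o/ at 6 rightward: 7 /i/ → [+round]; 8 /t/ transparent; 9 /s/ transparent; 10 /o/ is itself a trigger — this domain ends here.
From /o/ at 10 rightward: word edge.
Targets with no active source: positions 1 2 4 stay [-round].

5 6 7 10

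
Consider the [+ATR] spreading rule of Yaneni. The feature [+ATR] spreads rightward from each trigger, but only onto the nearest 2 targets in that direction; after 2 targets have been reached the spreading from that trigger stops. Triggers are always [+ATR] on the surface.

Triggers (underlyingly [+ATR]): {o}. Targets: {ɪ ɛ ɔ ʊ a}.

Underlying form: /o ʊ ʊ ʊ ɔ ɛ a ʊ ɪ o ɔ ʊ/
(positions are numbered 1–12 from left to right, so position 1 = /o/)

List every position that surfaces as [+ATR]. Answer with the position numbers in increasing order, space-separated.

1 2 3 10 11 12

From /o/ at 1 rightward: 2 /ʊ/ → [+ATR]; 3 /ʊ/ → [+ATR]; bound reached.
From /o/ at 10 rightward: 11 /ɔ/ → [+ATR]; 12 /ʊ/ → [+ATR]; bound reached.
Targets with no active source: positions 4 5 6 7 8 9 stay [-ATR].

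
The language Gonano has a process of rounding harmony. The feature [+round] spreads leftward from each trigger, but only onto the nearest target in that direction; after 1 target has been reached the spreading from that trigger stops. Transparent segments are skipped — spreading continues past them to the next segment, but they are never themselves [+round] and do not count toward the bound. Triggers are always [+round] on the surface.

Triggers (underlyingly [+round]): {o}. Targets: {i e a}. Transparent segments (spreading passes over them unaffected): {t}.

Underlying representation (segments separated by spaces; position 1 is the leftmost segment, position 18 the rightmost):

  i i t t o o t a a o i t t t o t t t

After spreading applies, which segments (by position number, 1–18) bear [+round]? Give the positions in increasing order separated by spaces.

From /o/ at 5 leftward: 4 /t/ transparent; 3 /t/ transparent; 2 /i/ → [+round]; bound reached.
From /o/ at 6 leftward: 5 /o/ is itself a trigger — this domain ends here.
From /o/ at 10 leftward: 9 /a/ → [+round]; bound reached.
From /o/ at 15 leftward: 14 /t/ transparent; 13 /t/ transparent; 12 /t/ transparent; 11 /i/ → [+round]; bound reached.
Targets with no active source: positions 1 8 stay [-round].

2 5 6 9 10 11 15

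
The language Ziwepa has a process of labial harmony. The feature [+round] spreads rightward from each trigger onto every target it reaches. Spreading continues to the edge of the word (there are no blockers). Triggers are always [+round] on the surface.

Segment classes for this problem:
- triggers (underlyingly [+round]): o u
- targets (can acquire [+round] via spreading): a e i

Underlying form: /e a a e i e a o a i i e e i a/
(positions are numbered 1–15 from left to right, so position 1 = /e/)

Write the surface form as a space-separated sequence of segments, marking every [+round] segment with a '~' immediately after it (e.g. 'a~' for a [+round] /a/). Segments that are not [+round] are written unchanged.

From /o/ at 8 rightward: 9 /a/ → [+round]; 10 /i/ → [+round]; 11 /i/ → [+round]; 12 /e/ → [+round]; 13 /e/ → [+round]; 14 /i/ → [+round]; 15 /a/ → [+round]; word edge.
Targets with no active source: positions 1 2 3 4 5 6 7 stay [-round].
[+round] positions on the surface: 8 9 10 11 12 13 14 15.

e a a e i e a o~ a~ i~ i~ e~ e~ i~ a~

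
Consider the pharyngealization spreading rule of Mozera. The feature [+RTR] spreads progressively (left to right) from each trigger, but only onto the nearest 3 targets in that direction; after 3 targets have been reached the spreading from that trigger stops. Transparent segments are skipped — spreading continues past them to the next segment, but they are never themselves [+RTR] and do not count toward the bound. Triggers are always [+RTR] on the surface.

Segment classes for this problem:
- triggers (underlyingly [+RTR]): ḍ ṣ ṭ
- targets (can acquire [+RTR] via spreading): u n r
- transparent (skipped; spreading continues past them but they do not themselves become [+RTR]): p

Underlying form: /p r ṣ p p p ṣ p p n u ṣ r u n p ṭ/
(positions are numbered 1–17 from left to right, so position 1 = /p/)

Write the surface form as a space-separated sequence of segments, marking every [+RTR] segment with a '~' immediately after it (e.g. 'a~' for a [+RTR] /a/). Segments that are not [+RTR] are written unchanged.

p r ṣ~ p p p ṣ~ p p n~ u~ ṣ~ r~ u~ n~ p ṭ~

From /ṣ/ at 3 rightward: 4 /p/ transparent; 5 /p/ transparent; 6 /p/ transparent; 7 /ṣ/ is itself a trigger — this domain ends here.
From /ṣ/ at 7 rightward: 8 /p/ transparent; 9 /p/ transparent; 10 /n/ → [+RTR]; 11 /u/ → [+RTR]; 12 /ṣ/ is itself a trigger — this domain ends here.
From /ṣ/ at 12 rightward: 13 /r/ → [+RTR]; 14 /u/ → [+RTR]; 15 /n/ → [+RTR]; bound reached.
From /ṭ/ at 17 rightward: word edge.
Target with no active source: position 2 stays [-emphatic].
[+RTR] positions on the surface: 3 7 10 11 12 13 14 15 17.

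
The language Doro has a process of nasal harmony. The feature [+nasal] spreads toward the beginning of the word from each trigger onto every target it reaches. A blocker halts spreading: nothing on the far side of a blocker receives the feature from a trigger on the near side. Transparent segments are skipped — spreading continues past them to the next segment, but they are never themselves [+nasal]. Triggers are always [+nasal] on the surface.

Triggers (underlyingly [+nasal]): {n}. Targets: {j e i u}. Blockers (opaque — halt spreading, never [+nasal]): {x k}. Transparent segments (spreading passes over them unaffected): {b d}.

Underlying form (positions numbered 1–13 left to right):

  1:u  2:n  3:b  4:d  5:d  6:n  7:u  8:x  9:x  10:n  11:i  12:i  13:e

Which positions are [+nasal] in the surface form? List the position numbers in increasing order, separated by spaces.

From /n/ at 2 leftward: 1 /u/ → [+nasal]; word edge.
From /n/ at 6 leftward: 5 /d/ transparent; 4 /d/ transparent; 3 /b/ transparent; 2 /n/ is itself a trigger — this domain ends here.
From /n/ at 10 leftward: 9 /x/ blocks.
Targets with no active source: positions 7 11 12 13 stay [-nasal].

1 2 6 10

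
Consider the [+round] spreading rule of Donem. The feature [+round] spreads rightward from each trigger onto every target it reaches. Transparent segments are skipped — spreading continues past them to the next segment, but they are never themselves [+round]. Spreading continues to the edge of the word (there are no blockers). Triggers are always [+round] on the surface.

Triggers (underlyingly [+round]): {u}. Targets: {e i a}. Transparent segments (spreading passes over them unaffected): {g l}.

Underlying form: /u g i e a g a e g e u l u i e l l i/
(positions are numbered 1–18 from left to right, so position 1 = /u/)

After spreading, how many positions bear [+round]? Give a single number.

From /u/ at 1 rightward: 2 /g/ transparent; 3 /i/ → [+round]; 4 /e/ → [+round]; 5 /a/ → [+round]; 6 /g/ transparent; 7 /a/ → [+round]; 8 /e/ → [+round]; 9 /g/ transparent; 10 /e/ → [+round]; 11 /u/ is itself a trigger — this domain ends here.
From /u/ at 11 rightward: 12 /l/ transparent; 13 /u/ is itself a trigger — this domain ends here.
From /u/ at 13 rightward: 14 /i/ → [+round]; 15 /e/ → [+round]; 16 /l/ transparent; 17 /l/ transparent; 18 /i/ → [+round]; word edge.
[+round] positions on the surface: 1 3 4 5 7 8 10 11 13 14 15 18.

12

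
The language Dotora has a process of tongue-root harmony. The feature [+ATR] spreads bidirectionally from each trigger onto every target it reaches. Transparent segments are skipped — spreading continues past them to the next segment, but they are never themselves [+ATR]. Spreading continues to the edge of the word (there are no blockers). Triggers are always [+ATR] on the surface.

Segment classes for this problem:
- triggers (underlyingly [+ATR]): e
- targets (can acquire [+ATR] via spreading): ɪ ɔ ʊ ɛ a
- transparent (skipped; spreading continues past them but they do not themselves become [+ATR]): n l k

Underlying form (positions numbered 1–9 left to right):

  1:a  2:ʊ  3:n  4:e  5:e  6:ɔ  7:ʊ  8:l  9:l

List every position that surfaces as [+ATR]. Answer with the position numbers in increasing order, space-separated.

From /e/ at 4 rightward: 5 /e/ is itself a trigger — this domain ends here.
From /e/ at 4 leftward: 3 /n/ transparent; 2 /ʊ/ → [+ATR]; 1 /a/ → [+ATR]; word edge.
From /e/ at 5 rightward: 6 /ɔ/ → [+ATR]; 7 /ʊ/ → [+ATR]; 8 /l/ transparent; 9 /l/ transparent; word edge.
From /e/ at 5 leftward: 4 /e/ is itself a trigger — this domain ends here.

1 2 4 5 6 7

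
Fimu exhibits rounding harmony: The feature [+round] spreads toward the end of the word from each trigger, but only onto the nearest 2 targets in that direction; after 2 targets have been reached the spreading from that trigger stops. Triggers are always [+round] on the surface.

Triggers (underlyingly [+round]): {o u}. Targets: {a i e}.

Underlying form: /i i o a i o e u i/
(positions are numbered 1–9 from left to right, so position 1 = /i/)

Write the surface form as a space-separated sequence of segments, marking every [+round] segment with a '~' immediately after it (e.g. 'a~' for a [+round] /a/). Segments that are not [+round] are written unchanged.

From /o/ at 3 rightward: 4 /a/ → [+round]; 5 /i/ → [+round]; bound reached.
From /o/ at 6 rightward: 7 /e/ → [+round]; 8 /u/ is itself a trigger — this domain ends here.
From /u/ at 8 rightward: 9 /i/ → [+round]; word edge.
Targets with no active source: positions 1 2 stay [-round].
[+round] positions on the surface: 3 4 5 6 7 8 9.

i i o~ a~ i~ o~ e~ u~ i~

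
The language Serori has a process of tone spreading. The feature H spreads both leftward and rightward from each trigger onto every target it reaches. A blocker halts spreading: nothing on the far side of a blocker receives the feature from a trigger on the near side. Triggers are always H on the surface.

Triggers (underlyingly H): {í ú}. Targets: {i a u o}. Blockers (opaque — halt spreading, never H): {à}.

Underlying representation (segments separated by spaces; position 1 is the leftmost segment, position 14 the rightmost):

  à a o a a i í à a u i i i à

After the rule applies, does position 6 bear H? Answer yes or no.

yes

From /í/ at 7 rightward: 8 /à/ blocks.
From /í/ at 7 leftward: 6 /i/ → H; 5 /a/ → H; 4 /a/ → H; 3 /o/ → H; 2 /a/ → H; 1 /à/ blocks.
Targets with no active source: positions 9 10 11 12 13 stay [-high tone].
H positions on the surface: 2 3 4 5 6 7.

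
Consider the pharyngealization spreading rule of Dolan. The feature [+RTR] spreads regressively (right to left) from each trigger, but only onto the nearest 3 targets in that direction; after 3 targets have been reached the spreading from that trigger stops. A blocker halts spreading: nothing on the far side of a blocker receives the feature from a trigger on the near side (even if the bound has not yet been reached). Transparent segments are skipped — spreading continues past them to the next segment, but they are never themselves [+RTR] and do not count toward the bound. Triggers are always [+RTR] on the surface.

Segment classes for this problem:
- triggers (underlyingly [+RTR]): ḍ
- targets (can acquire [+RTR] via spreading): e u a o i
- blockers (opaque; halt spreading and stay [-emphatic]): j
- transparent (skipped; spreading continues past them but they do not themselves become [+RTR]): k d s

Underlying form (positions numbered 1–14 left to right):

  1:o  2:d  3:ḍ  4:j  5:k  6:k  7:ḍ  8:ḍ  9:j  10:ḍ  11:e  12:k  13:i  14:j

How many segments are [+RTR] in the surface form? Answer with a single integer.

5

From /ḍ/ at 3 leftward: 2 /d/ transparent; 1 /o/ → [+RTR]; word edge.
From /ḍ/ at 7 leftward: 6 /k/ transparent; 5 /k/ transparent; 4 /j/ blocks.
From /ḍ/ at 8 leftward: 7 /ḍ/ is itself a trigger — this domain ends here.
From /ḍ/ at 10 leftward: 9 /j/ blocks.
Targets with no active source: positions 11 13 stay [-emphatic].
[+RTR] positions on the surface: 1 3 7 8 10.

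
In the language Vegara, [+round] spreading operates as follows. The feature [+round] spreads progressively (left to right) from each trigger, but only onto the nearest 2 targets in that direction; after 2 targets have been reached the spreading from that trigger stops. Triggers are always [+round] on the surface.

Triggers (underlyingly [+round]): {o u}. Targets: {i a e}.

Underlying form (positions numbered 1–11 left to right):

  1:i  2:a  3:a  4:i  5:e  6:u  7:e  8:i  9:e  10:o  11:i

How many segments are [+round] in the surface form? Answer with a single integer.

From /u/ at 6 rightward: 7 /e/ → [+round]; 8 /i/ → [+round]; bound reached.
From /o/ at 10 rightward: 11 /i/ → [+round]; word edge.
Targets with no active source: positions 1 2 3 4 5 9 stay [-round].
[+round] positions on the surface: 6 7 8 10 11.

5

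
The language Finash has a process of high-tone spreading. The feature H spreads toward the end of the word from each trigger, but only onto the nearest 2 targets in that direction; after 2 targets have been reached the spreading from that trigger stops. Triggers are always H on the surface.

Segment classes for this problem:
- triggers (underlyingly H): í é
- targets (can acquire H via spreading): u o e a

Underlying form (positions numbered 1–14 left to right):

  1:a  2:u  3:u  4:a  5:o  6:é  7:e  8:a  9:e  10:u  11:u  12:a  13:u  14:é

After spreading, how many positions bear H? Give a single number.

4

From /é/ at 6 rightward: 7 /e/ → H; 8 /a/ → H; bound reached.
From /é/ at 14 rightward: word edge.
Targets with no active source: positions 1 2 3 4 5 9 10 11 12 13 stay [-high tone].
H positions on the surface: 6 7 8 14.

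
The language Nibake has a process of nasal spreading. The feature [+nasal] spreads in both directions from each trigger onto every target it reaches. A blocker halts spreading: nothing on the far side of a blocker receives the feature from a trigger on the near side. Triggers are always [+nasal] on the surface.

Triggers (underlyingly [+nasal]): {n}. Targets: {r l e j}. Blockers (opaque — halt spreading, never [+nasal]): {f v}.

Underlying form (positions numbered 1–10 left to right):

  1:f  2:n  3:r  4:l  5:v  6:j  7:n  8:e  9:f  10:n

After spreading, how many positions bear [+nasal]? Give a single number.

7

From /n/ at 2 rightward: 3 /r/ → [+nasal]; 4 /l/ → [+nasal]; 5 /v/ blocks.
From /n/ at 2 leftward: 1 /f/ blocks.
From /n/ at 7 rightward: 8 /e/ → [+nasal]; 9 /f/ blocks.
From /n/ at 7 leftward: 6 /j/ → [+nasal]; 5 /v/ blocks.
From /n/ at 10 rightward: word edge.
From /n/ at 10 leftward: 9 /f/ blocks.
[+nasal] positions on the surface: 2 3 4 6 7 8 10.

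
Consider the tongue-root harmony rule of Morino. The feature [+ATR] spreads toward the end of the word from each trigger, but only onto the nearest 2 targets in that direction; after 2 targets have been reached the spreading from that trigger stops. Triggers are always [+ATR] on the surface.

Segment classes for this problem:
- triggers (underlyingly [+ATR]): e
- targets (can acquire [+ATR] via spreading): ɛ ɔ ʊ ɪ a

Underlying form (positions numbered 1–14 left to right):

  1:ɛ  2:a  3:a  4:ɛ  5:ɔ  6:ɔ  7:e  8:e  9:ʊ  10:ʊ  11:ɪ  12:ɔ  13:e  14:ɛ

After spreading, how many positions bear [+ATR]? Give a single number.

From /e/ at 7 rightward: 8 /e/ is itself a trigger — this domain ends here.
From /e/ at 8 rightward: 9 /ʊ/ → [+ATR]; 10 /ʊ/ → [+ATR]; bound reached.
From /e/ at 13 rightward: 14 /ɛ/ → [+ATR]; word edge.
Targets with no active source: positions 1 2 3 4 5 6 11 12 stay [-ATR].
[+ATR] positions on the surface: 7 8 9 10 13 14.

6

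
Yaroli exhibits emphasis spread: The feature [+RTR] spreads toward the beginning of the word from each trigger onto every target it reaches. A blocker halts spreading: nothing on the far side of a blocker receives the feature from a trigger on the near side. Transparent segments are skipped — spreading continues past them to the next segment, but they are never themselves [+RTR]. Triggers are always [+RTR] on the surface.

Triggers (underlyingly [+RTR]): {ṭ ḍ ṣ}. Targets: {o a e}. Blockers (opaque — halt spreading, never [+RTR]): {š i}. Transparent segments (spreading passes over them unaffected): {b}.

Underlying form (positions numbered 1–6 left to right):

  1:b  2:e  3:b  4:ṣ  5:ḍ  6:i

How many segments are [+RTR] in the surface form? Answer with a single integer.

3

From /ṣ/ at 4 leftward: 3 /b/ transparent; 2 /e/ → [+RTR]; 1 /b/ transparent; word edge.
From /ḍ/ at 5 leftward: 4 /ṣ/ is itself a trigger — this domain ends here.
[+RTR] positions on the surface: 2 4 5.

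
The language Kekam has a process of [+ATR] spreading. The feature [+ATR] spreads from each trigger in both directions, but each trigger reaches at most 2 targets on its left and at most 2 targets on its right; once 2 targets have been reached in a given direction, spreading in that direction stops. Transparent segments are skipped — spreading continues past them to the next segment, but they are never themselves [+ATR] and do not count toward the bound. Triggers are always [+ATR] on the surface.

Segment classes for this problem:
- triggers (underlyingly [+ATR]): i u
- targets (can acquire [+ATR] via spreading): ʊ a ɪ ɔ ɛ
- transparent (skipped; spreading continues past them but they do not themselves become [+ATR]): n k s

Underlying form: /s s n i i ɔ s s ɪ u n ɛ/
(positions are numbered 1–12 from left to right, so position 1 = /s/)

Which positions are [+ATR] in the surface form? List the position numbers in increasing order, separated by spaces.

4 5 6 9 10 12

From /i/ at 4 rightward: 5 /i/ is itself a trigger — this domain ends here.
From /i/ at 4 leftward: 3 /n/ transparent; 2 /s/ transparent; 1 /s/ transparent; word edge.
From /i/ at 5 rightward: 6 /ɔ/ → [+ATR]; 7 /s/ transparent; 8 /s/ transparent; 9 /ɪ/ → [+ATR]; bound reached.
From /i/ at 5 leftward: 4 /i/ is itself a trigger — this domain ends here.
From /u/ at 10 rightward: 11 /n/ transparent; 12 /ɛ/ → [+ATR]; word edge.
From /u/ at 10 leftward: 9 /ɪ/ → [+ATR]; 8 /s/ transparent; 7 /s/ transparent; 6 /ɔ/ → [+ATR]; bound reached.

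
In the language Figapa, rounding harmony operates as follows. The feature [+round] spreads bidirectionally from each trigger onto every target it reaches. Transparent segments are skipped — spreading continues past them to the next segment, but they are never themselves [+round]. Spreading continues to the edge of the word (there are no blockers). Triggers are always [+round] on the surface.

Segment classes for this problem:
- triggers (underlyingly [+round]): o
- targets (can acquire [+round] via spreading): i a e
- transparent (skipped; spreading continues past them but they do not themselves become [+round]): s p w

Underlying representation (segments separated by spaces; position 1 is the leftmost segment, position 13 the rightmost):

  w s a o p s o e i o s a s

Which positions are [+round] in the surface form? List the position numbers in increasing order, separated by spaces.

From /o/ at 4 rightward: 5 /p/ transparent; 6 /s/ transparent; 7 /o/ is itself a trigger — this domain ends here.
From /o/ at 4 leftward: 3 /a/ → [+round]; 2 /s/ transparent; 1 /w/ transparent; word edge.
From /o/ at 7 rightward: 8 /e/ → [+round]; 9 /i/ → [+round]; 10 /o/ is itself a trigger — this domain ends here.
From /o/ at 7 leftward: 6 /s/ transparent; 5 /p/ transparent; 4 /o/ is itself a trigger — this domain ends here.
From /o/ at 10 rightward: 11 /s/ transparent; 12 /a/ → [+round]; 13 /s/ transparent; word edge.
From /o/ at 10 leftward: 9 /i/ → [+round]; 8 /e/ → [+round]; 7 /o/ is itself a trigger — this domain ends here.

3 4 7 8 9 10 12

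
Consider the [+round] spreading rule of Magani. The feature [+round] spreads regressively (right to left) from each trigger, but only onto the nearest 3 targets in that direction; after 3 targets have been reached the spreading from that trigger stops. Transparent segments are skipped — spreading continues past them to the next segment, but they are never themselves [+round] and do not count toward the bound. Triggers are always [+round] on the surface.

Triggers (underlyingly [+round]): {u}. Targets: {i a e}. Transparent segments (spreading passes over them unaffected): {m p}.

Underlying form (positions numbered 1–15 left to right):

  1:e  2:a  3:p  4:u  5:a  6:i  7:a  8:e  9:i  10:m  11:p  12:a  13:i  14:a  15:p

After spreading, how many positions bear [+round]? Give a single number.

3

From /u/ at 4 leftward: 3 /p/ transparent; 2 /a/ → [+round]; 1 /e/ → [+round]; word edge.
Targets with no active source: positions 5 6 7 8 9 12 13 14 stay [-round].
[+round] positions on the surface: 1 2 4.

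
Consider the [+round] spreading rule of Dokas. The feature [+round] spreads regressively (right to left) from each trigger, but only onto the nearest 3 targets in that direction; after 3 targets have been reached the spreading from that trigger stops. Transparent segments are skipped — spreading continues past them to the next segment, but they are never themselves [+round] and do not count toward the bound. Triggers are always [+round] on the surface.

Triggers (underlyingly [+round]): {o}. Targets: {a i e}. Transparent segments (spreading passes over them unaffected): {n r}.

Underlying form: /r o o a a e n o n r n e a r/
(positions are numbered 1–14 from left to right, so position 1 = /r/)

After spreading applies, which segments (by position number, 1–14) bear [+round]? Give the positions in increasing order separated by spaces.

2 3 4 5 6 8

From /o/ at 2 leftward: 1 /r/ transparent; word edge.
From /o/ at 3 leftward: 2 /o/ is itself a trigger — this domain ends here.
From /o/ at 8 leftward: 7 /n/ transparent; 6 /e/ → [+round]; 5 /a/ → [+round]; 4 /a/ → [+round]; bound reached.
Targets with no active source: positions 12 13 stay [-round].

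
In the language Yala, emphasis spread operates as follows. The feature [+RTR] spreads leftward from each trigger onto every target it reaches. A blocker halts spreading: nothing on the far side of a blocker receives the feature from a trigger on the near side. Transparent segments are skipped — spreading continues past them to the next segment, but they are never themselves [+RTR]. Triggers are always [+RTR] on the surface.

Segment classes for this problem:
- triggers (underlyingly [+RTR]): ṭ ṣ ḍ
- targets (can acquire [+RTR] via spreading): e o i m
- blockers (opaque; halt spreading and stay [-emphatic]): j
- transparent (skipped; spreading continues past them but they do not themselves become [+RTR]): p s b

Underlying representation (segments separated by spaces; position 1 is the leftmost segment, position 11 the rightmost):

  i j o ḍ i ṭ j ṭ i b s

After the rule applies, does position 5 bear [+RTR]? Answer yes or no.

yes

From /ḍ/ at 4 leftward: 3 /o/ → [+RTR]; 2 /j/ blocks.
From /ṭ/ at 6 leftward: 5 /i/ → [+RTR]; 4 /ḍ/ is itself a trigger — this domain ends here.
From /ṭ/ at 8 leftward: 7 /j/ blocks.
Targets with no active source: positions 1 9 stay [-emphatic].
[+RTR] positions on the surface: 3 4 5 6 8.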